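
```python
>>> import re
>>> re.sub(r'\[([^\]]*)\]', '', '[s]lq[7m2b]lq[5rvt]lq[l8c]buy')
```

'lqlqlqbuy'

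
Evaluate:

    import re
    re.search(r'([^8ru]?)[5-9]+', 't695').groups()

('t',)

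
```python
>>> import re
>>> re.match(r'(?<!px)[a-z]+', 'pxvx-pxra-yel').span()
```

(0, 4)

A negative assertion filters positions out without eating any characters.
`re.match` won't scan ahead — the pattern has to work from the very first character.
The match spans [0:4] → 'pxvx'.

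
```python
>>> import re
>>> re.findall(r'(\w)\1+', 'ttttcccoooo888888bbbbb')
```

After group 1 captures some text, `\1` only succeeds where that same text appears again.
`findall` collects group 1 from each match (5 total).

['t', 'c', 'o', '8', 'b']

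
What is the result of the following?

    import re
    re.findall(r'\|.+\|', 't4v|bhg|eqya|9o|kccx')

['|bhg|eqya|9o|']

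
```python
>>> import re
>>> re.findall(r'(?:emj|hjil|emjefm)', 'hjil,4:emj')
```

['hjil', 'emj']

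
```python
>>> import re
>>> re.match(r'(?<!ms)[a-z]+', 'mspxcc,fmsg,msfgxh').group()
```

`re.match` only tries the pattern at the start of the string.
The match spans [0:6] → 'mspxcc'.

'mspxcc'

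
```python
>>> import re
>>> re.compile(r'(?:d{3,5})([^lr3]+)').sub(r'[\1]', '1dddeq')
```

'1[eq]'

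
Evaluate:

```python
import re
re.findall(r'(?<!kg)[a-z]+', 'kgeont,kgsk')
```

Because the assertion is negative and zero-width, positions next to the forbidden text are skipped.
Scanning left to right: at [0:6] → 'kgeont'; at [7:11] → 'kgsk'.
`findall` yields the raw match text (2 of them) because the pattern has no groups.

['kgeont', 'kgsk']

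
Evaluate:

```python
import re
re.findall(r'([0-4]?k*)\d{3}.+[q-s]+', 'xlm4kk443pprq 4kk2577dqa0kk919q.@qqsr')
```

This matches optionally a character in [0-4], then zero or more of the literal 'k' (captured); then exactly 3 of a digit, then one or more of any character, then one or more of a character in [q-s].
`findall` collects group 1 from the one match (1 total).

['4kk']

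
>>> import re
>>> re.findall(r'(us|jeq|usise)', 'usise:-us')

['us', 'us']

Branches in `(...|...)` are attempted left-to-right; the first branch that allows the whole pattern to succeed is taken.
Because there's exactly one group, `findall` drops the full match and keeps group 1 from each hit.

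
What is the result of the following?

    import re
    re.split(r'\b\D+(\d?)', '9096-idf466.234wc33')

The pattern matches a word boundary (`\b`, zero-width); then one or more of a non-digit; then optionally a digit (captured).
Matches to split on: at [4:9] → '-idf4'; at [11:13] → '.2'.
`re.split` interleaves the captured-group text with the surrounding fragments.

['9096', '4', '66', '2', '34wc33']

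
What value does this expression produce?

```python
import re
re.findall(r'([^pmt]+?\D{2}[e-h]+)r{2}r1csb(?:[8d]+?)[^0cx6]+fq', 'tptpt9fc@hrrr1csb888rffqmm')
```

['9fc@h']

The pattern matches one or more of any character except [pmt] (lazy), then exactly 2 of a non-digit, then one or more of a character in [e-h] (captured); then exactly 2 of the literal 'r', then the literal 'r1', then the literal 'csb'; then one or more of one of [8d] (lazy) (non-capturing group); then one or more of any character except [0cx6], then the literal 'fq'.
With a single group, `findall` returns only what that group captured — 1 item.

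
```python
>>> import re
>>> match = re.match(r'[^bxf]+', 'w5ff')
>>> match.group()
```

'w5'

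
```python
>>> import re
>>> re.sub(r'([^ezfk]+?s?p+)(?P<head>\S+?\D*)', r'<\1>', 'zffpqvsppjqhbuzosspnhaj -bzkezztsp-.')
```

Each match is replaced using the text its own group 1 captured.

'zff<pqvspp>'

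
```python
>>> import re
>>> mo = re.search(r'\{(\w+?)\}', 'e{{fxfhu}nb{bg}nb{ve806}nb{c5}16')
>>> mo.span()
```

The match spans [2:9] → '{fxfhu}'.

(2, 9)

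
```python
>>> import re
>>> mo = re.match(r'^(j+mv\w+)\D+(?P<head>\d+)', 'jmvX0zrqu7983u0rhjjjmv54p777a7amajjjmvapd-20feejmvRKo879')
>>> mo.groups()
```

('jmvX0zrqu7983u0rhjjjmv54p777a7amajjjmvapd', '20')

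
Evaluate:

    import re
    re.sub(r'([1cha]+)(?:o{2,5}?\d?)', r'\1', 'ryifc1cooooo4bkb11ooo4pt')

This matches one or more of one of [1cha] (captured); then 2 to 5 of the literal 'o' (lazy), then optionally a digit (non-capturing group).
Matches: at [4:9] → 'c1coo'; at [16:20] → '11oo'.
Each match is replaced using the text its own group 1 captured.

'ryifc1cooo4bkb11o4pt'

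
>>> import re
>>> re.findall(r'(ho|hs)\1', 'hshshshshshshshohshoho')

After group 1 captures some text, `\1` only succeeds where that same text appears again.
With a single group, `findall` returns only what that group captured — 4 items.

['hs', 'hs', 'hs', 'ho']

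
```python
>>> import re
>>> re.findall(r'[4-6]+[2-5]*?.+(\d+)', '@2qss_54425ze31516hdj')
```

This matches one or more of a character in [4-6], then zero or more of a character in [2-5] (lazy), then one or more of any character; then one or more of a digit (captured).
Scanning left to right: at [6:18] match '54425ze31516', group 1 = '6'.
Because there's exactly one group, `findall` drops the full match and keeps group 1 from the one hit.

['6']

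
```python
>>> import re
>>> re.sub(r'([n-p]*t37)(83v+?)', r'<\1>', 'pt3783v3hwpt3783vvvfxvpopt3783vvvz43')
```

Pattern: zero or more of a character in [n-p], then the literal 't37' (captured); then the literal '83', then one or more of the literal 'v' (lazy) (captured).
A non-greedy quantifier consumes as few characters as it can — just enough that the remainder of the pattern still matches from where it stops; whatever follows it matches normally.
Matches: at [0:7] → 'pt3783v'; at [10:17] → 'pt3783v'; at [22:31] → 'popt3783v'.
Each match is replaced using the text its own group 1 captured.

'<pt37>3hw<pt37>vvfxv<popt37>vvz43'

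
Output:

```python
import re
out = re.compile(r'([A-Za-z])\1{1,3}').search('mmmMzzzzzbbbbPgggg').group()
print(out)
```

A backreference is literal: `\1` must see the identical characters the first group matched.
The match spans [0:3] → 'mmm'.

mmm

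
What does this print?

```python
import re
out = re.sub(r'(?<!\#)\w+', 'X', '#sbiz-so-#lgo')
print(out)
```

#sX-X-#lX

A negative assertion filters positions out without eating any characters.
Each match is replaced by 'X'.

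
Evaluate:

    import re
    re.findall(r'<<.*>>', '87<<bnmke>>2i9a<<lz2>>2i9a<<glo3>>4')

Walking the string: at [2:34] → '<<bnmke>>2i9a<<lz2>>2i9a<<glo3>>'.
No capturing groups, so `findall` returns the 1 full match string.

['<<bnmke>>2i9a<<lz2>>2i9a<<glo3>>']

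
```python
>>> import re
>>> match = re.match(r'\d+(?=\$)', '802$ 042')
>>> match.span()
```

(0, 3)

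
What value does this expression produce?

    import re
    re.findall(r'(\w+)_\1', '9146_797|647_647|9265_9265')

['647', '9265']

After group 1 captures some text, `\1` only succeeds where that same text appears again.
Because there's exactly one group, `findall` drops the full match and keeps group 1 from each hit.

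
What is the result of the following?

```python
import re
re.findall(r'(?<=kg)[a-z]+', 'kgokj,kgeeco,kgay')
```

Lookahead/lookbehind check context without consuming it, so the matched span excludes the asserted characters.
`findall` yields the raw match text (3 of them) because the pattern has no groups.

['okj', 'eeco', 'ay']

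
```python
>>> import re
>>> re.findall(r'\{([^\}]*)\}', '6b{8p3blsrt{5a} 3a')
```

One capturing group, so `findall` returns just the captured substring from the one match — 1 in all.

['8p3blsrt{5a']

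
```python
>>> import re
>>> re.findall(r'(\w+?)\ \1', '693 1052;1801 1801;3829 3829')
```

['1801', '3829']

The backreference `\1` re-matches whatever the first group consumed, character for character.
Matches: at [9:18] match '1801 1801', group 1 = '1801'; at [19:28] match '3829 3829', group 1 = '3829'.
Because there's exactly one group, `findall` drops the full match and keeps group 1 from each hit.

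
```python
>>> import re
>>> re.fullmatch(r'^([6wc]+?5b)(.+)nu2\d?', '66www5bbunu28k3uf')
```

None

`re.fullmatch` requires the pattern to consume the entire string.
Here there's no way to consume every character, so the call returns None.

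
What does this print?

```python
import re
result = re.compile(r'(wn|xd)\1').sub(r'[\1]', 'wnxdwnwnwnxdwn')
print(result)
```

`\1` is not a pattern — it's the concrete string captured by group 1, re-applied verbatim.
Matches: at [4:8] → 'wnwn'.
`\1` in the replacement pulls in group 1's text for each match.

wnxd[wn]wnxdwn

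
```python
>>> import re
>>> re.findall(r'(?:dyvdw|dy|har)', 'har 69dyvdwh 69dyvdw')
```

['har', 'dyvdw', 'dyvdw']

The regex engine tests alternatives in the order written; an earlier branch that matches wins even if a later one would match more.
Scanning left to right: at [0:3] → 'har'; at [6:11] → 'dyvdw'; at [15:20] → 'dyvdw'.
`findall` yields the raw match text (3 of them) because the pattern has no groups.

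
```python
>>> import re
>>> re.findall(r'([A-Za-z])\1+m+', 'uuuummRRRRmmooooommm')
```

The backreference `\1` re-matches whatever the first group consumed, character for character.
Matches: at [0:6] match 'uuuumm', group 1 = 'u'; at [6:12] match 'RRRRmm', group 1 = 'R'; at [12:20] match 'ooooommm', group 1 = 'o'.
`findall` collects group 1 from each match (3 total).

['u', 'R', 'o']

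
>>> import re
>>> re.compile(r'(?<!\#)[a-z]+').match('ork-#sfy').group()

'ork'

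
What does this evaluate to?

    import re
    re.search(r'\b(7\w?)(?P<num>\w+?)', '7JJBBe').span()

(0, 3)

The match spans [0:3] → '7JJ'.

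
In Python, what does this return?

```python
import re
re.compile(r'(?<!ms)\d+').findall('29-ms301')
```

['29', '01']

The negative lookaround is zero-width — it rules out positions where the adjacent text would match, without consuming anything.
Matches: at [0:2] → '29'; at [6:8] → '01'.
No capturing groups, so `findall` returns the 2 full match strings.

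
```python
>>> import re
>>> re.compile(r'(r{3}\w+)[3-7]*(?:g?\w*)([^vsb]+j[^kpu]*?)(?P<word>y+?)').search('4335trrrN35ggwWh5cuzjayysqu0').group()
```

'rrrN35ggwWh5cuzjay'

This matches exactly 3 of the literal 'r', then one or more of a word character (captured); then zero or more of a character in [3-7]; then optionally the literal 'g', then zero or more of a word character (non-capturing group); then one or more of any character except [vsb], then the literal 'j', then zero or more of any character except [kpu] (lazy) (captured); then one or more of a literal 'y' (lazy) (captured as 'word').
A non-greedy quantifier consumes as few characters as it can — just enough that the remainder of the pattern still matches from where it stops; whatever follows it matches normally.
Unlike `match`, `search` isn't anchored — it looks for the pattern anywhere in the string.
The match spans [5:23] → 'rrrN35ggwWh5cuzjay'.
Captured: group 1 = 'rrrN35ggwWh5cu', group 2 = 'zja', group 3 = 'y'.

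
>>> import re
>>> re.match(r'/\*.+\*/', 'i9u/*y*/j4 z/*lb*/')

None

`re.match` won't scan ahead — the pattern has to work from the very first character.
Here position 0 doesn't satisfy it, so the call returns None.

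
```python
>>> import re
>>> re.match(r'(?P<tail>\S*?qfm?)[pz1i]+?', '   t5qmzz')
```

None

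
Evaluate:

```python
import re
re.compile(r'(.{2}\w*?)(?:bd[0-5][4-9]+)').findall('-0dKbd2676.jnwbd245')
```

The pattern matches exactly 2 of any character, then zero or more of a word character (lazy) (captured); then the literal 'bd', then a character in [0-5], then one or more of a character in [4-9] (non-capturing group).
Matches: at [0:10] match '-0dKbd2676', group 1 = '-0dK'; at [10:19] match '.jnwbd245', group 1 = '.jnw'.
One capturing group, so `findall` returns just the captured substring from each match — 2 in all.

['-0dK', '.jnw']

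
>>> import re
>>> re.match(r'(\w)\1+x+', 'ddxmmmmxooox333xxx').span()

A backreference is literal: `\1` must see the identical characters the first group matched.
`match` is anchored at position 0; if the pattern doesn't fit there, it returns None.
The match spans [0:3] → 'ddx'.
Captured: group 1 = 'd'.

(0, 3)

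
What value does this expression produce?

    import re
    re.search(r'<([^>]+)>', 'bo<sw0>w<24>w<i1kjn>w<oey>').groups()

('sw0',)

`re.search` tries every starting position until one works.
The match spans [2:7] → '<sw0>'.
Captured: group 1 = 'sw0'.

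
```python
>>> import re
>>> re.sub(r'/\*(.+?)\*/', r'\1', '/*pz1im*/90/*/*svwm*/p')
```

Because the quantifier is non-greedy, it stops expanding at the earliest point where the rest of the pattern can succeed.
`\1` in the replacement pulls in group 1's text for each match.

'pz1im90/*svwmp'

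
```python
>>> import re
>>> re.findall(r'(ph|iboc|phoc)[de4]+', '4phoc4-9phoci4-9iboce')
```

['phoc', 'iboc']

`findall` collects group 1 from each match (2 total).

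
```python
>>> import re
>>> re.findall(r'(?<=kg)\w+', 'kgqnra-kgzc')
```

Because the assertion is zero-width, the text it checks is not consumed and won't appear in the result.
Walking the string: at [2:6] → 'qnra'; at [9:11] → 'zc'.
With no groups in the pattern, `findall` gives back each whole match — 2 here.

['qnra', 'zc']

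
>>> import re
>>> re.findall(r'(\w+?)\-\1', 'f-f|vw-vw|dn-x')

`\1` has to match the exact text group 1 already captured.
Walking the string: at [0:3] match 'f-f', group 1 = 'f'; at [4:9] match 'vw-vw', group 1 = 'vw'.
With a single group, `findall` returns only what that group captured — 2 items.

['f', 'vw']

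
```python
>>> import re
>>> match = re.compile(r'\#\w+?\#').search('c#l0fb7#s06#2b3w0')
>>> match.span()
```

(1, 8)

The match spans [1:8] → '#l0fb7#'.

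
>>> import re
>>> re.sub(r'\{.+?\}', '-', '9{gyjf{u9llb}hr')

'9-hr'

Each match is replaced by '-'.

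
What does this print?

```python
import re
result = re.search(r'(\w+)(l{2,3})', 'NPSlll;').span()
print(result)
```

(0, 6)

The pattern matches one or more of a word character (captured); then 2 to 3 of a literal 'l' (captured).
`re.search` scans for the first position where the pattern succeeds.
The match spans [0:6] → 'NPSlll'.
Captured: group 1 = 'NPSl', group 2 = 'll'.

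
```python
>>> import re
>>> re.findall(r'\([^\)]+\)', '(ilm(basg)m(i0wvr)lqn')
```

['(ilm(basg)', '(i0wvr)']

`findall` yields the raw match text (2 of them) because the pattern has no groups.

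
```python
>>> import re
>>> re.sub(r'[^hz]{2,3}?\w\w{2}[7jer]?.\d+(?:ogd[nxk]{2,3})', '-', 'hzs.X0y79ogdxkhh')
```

'hz-hh'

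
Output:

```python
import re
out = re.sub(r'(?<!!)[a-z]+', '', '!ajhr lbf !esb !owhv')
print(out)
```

A negative assertion filters positions out without eating any characters.
Every occurrence is swapped for ''.

!a  !e !o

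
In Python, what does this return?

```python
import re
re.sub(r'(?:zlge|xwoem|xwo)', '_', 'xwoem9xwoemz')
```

Branches in `(...|...)` are attempted left-to-right; the first branch that allows the whole pattern to succeed is taken.
Each match is replaced by '_'.

'_9_z'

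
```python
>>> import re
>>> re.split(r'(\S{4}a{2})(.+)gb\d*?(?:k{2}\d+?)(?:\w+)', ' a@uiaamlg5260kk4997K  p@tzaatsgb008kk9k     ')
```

The pattern matches exactly 4 of a non-whitespace character, then exactly 2 of a literal 'a' (captured); then one or more of any character (captured); then the literal 'gb', then zero or more of a digit (lazy); then exactly 2 of the literal 'k', then one or more of a digit (lazy) (non-capturing group); then one or more of a word character (non-capturing group).
The group in the pattern means `split` returns the separators' captures alongside the pieces.

[' ', 'a@uiaa', 'mlg5260kk4997K  p@tzaats', '     ']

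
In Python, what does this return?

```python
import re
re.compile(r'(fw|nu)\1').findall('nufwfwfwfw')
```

`\1` is not a pattern — it's the concrete string captured by group 1, re-applied verbatim.
Scanning left to right: at [2:6] match 'fwfw', group 1 = 'fw'; at [6:10] match 'fwfw', group 1 = 'fw'.
With a single group, `findall` returns only what that group captured — 2 items.

['fw', 'fw']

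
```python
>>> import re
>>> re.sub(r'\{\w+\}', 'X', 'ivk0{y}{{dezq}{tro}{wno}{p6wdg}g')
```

'ivk0X{XXXXg'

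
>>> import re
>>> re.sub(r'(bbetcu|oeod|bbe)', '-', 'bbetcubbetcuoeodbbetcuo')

'----o'

The regex engine tests alternatives in the order written; an earlier branch that matches wins even if a later one would match more.
Matches: at [0:6] → 'bbetcu'; at [6:12] → 'bbetcu'; at [12:16] → 'oeod'; at [16:22] → 'bbetcu'.
Each match is replaced by '-'.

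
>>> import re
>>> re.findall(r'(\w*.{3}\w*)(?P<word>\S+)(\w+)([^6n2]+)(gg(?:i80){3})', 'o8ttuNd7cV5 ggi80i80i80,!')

[('o8ttuNd7c', 'V', '5', ' ', 'ggi80i80i80')]

This matches zero or more of a word character, then exactly 3 of any character, then zero or more of a word character (captured); then one or more of a non-whitespace character (captured as 'word'); then one or more of a word character (captured); then one or more of any character except [6n2] (captured); then the literal 'gg', then the literal 'i80' repeated 3 times (captured).
Walking the string: at [0:23] match 'o8ttuNd7cV5 ggi80i80i80', groups = ('o8ttuNd7c', 'V', '5', ' ', 'ggi80i80i80').
With 5 capturing groups, `findall` returns a 5-tuple per match.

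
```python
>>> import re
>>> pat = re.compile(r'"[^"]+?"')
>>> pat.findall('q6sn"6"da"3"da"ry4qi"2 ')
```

With no groups in the pattern, `findall` gives back each whole match — 3 here.

['"6"', '"3"', '"ry4qi"']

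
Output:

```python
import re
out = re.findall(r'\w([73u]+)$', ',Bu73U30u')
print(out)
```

Because there's exactly one group, `findall` drops the full match and keeps group 1 from the one hit.

['u']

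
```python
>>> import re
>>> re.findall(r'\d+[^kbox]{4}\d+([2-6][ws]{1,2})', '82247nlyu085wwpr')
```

['5ww']

Pattern: one or more of a digit, then exactly 4 of any character except [kbox]; then one or more of a digit; then a character in [2-6], then 1 to 2 of one of [ws] (captured).
Walking the string: at [0:14] match '82247nlyu085ww', group 1 = '5ww'.
One capturing group, so `findall` returns just the captured substring from the one match — 1 in all.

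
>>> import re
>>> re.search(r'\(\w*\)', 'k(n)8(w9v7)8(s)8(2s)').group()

`re.search` scans for the first position where the pattern succeeds.
The match spans [1:4] → '(n)'.

'(n)'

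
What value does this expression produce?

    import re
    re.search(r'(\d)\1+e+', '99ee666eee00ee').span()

After group 1 captures some text, `\1` only succeeds where that same text appears again.
`re.search` tries every starting position until one works.
The match spans [0:4] → '99ee'.
Captured: group 1 = '9'.

(0, 4)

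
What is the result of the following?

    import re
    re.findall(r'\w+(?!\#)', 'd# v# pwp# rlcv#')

['pw', 'rlc']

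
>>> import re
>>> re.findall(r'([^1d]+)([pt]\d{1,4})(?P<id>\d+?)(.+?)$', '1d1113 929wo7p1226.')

[('3 929wo7', 'p122', '6', '.')]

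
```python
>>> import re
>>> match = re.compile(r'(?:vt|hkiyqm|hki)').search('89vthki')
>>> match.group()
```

'vt'

The match spans [2:4] → 'vt'.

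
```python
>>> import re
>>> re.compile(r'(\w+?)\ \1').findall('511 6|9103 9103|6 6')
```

['9103', '6']

`\1` is not a pattern — it's the concrete string captured by group 1, re-applied verbatim.
Walking the string: at [6:15] match '9103 9103', group 1 = '9103'; at [16:19] match '6 6', group 1 = '6'.
One capturing group, so `findall` returns just the captured substring from each match — 2 in all.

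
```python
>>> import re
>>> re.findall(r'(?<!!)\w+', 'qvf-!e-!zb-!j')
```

['qvf', 'b']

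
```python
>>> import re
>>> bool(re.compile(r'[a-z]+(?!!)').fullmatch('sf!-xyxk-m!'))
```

False

`re.fullmatch` is like wrapping the pattern in `^…$` (in single-line mode).
Here the string isn't matched end-to-end, so the call returns None, and `bool(None)` is False.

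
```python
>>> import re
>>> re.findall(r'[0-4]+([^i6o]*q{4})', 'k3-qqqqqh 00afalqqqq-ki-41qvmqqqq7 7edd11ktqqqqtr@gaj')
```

The pattern matches one or more of a character in [0-4]; then zero or more of any character except [i6o], then exactly 4 of the literal 'q' (captured).
Matches: at [1:20] match '3-qqqqqh 00afalqqqq', group 1 = '-qqqqqh 00afalqqqq'; at [24:47] match '41qvmqqqq7 7edd11ktqqqq', group 1 = 'qvmqqqq7 7edd11ktqqqq'.
`findall` collects group 1 from each match (2 total).

['-qqqqqh 00afalqqqq', 'qvmqqqq7 7edd11ktqqqq']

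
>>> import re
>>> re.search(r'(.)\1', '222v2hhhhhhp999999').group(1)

'2'

The match spans [0:2] → '22'.
Captured: group 1 = '2'.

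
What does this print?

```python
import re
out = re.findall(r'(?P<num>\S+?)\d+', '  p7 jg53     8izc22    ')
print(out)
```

The pattern matches one or more of a non-whitespace character (lazy) (captured as 'num'); then one or more of a digit.
A non-greedy quantifier consumes as few characters as it can — just enough that the remainder of the pattern still matches from where it stops; whatever follows it matches normally.
Scanning left to right: at [2:4] match 'p7', group 1 = 'p'; at [5:9] match 'jg53', group 1 = 'jg'; at [14:20] match '8izc22', group 1 = '8izc'.
Because there's exactly one group, `findall` drops the full match and keeps group 1 from each hit.

['p', 'jg', '8izc']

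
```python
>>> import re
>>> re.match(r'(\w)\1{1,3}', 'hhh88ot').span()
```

(0, 3)

`re.match` only tries the pattern at the start of the string.
The match spans [0:3] → 'hhh'.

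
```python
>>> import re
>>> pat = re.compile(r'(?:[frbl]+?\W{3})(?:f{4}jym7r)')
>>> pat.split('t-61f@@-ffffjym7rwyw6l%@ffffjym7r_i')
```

['t-61', 'wyw6l%@ffffjym7r_i']

This matches one or more of one of [frbl] (lazy), then exactly 3 of a non-word character (non-capturing group); then exactly 4 of a literal 'f', then the literal 'jy', then the literal 'm7r' (non-capturing group).
Matches to split on: at [4:17] → 'f@@-ffffjym7r'.
The string is cut at each match, leaving 2 pieces.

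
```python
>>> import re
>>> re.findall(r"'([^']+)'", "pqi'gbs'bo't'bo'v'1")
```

With a single group, `findall` returns only what that group captured — 3 items.

['gbs', 't', 'v']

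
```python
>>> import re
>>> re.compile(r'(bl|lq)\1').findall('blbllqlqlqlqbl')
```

['bl', 'lq', 'lq']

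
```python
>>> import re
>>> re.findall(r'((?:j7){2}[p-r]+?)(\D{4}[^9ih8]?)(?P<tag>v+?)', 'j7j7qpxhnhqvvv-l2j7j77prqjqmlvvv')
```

[('j7j7qp', 'xhnhq', 'v')]

Pattern: the literal 'j7' repeated 2 times, then one or more of a character in [p-r] (lazy) (captured); then exactly 4 of a non-digit, then optionally any character except [9ih8] (captured); then one or more of a literal 'v' (lazy) (captured as 'tag').
Because the quantifier is non-greedy, it stops expanding at the earliest point where the rest of the pattern can succeed.
Walking the string: at [0:12] match 'j7j7qpxhnhqv', groups = ('j7j7qp', 'xhnhq', 'v').
With 3 capturing groups, `findall` returns a 3-tuple per match.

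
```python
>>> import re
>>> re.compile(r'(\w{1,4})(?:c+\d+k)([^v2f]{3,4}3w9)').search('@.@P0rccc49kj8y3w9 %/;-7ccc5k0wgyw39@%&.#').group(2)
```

'j8y3w9'

The pattern matches 1 to 4 of a word character (captured); then one or more of the literal 'c', then one or more of a digit, then the literal 'k' (non-capturing group); then 3 to 4 of any character except [v2f], then the literal '3w9' (captured).
Unlike `match`, `search` isn't anchored — it looks for the pattern anywhere in the string.
The match spans [3:18] → 'P0rccc49kj8y3w9'.
Captured: group 1 = 'P0rc', group 2 = 'j8y3w9'.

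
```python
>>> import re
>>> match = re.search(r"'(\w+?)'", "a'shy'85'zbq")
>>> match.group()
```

`re.search` scans for the first position where the pattern succeeds.
The match spans [1:6] → "'shy'".
Captured: group 1 = 'shy'.

"'shy'"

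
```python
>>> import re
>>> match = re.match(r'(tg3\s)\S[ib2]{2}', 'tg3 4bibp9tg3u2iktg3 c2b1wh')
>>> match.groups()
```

('tg3 ',)

Pattern: the literal 'tg3', then whitespace (captured); then a non-whitespace character, then exactly 2 of one of [ib2].
`re.match` only tries the pattern at the start of the string.
The match spans [0:7] → 'tg3 4bi'.
Captured: group 1 = 'tg3 '.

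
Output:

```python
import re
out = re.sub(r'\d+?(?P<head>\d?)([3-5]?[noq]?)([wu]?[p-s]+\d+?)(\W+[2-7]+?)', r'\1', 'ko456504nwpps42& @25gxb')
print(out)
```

ko05gxb

The pattern matches one or more of a digit (lazy); then optionally a digit (captured as 'head'); then optionally a character in [3-5], then optionally one of [noq] (captured); then optionally one of [wu], then one or more of a character in [p-s], then one or more of a digit (lazy) (captured); then one or more of a non-word character, then one or more of a character in [2-7] (lazy) (captured).
Matches: at [2:19] → '456504nwpps42& @2'.
The replacement refers to a captured group, so each match is rewritten using its own captured text.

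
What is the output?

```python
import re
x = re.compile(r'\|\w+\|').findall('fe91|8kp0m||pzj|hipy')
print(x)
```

['|8kp0m|', '|pzj|']

Since nothing is captured, `findall` lists the 2 matched substrings directly.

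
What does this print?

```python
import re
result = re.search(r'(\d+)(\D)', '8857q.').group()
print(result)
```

This matches one or more of a digit (captured); then a non-digit (captured).
Unlike `match`, `search` isn't anchored — it looks for the pattern anywhere in the string.
The match spans [0:5] → '8857q'.
Captured: group 1 = '8857', group 2 = 'q'.

8857q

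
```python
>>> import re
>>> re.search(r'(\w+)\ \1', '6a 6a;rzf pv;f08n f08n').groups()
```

('6a',)

`\1` is not a pattern — it's the concrete string captured by group 1, re-applied verbatim.
`re.search` scans for the first position where the pattern succeeds.
The match spans [0:5] → '6a 6a'.
Captured: group 1 = '6a'.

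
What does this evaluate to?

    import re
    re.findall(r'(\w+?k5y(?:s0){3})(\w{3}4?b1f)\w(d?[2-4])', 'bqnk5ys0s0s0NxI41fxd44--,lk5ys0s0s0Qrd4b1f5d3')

[('lk5ys0s0s0', 'Qrd4b1f', 'd3')]

`findall` packs the 3 group values into a tuple for every match.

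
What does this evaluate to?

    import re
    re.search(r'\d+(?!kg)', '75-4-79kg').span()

(0, 2)

The negative lookaround is zero-width — it rules out positions where the adjacent text would match, without consuming anything.
`re.search` tries every starting position until one works.
The match spans [0:2] → '75'.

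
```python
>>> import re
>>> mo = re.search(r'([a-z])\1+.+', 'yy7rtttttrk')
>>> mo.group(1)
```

The match spans [0:11] → 'yy7rtttttrk'.
Captured: group 1 = 'y'.

'y'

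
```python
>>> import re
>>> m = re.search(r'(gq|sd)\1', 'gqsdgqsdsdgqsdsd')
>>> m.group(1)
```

'sd'

A backreference is literal: `\1` must see the identical characters the first group matched.
`search` walks the string left to right and returns the first match it finds.
The match spans [6:10] → 'sdsd'.
Captured: group 1 = 'sd'.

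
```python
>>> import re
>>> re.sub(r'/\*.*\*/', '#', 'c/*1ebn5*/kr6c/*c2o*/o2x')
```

'c#o2x'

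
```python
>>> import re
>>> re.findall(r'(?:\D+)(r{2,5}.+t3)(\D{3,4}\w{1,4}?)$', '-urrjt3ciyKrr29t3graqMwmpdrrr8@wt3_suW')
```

[('rrjt3ciyKrr29t3graqMwmpdrrr8@wt3', '_suW')]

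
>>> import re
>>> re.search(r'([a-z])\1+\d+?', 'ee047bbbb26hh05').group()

`\1` has to match the exact text group 1 already captured.
The match spans [0:3] → 'ee0'.

'ee0'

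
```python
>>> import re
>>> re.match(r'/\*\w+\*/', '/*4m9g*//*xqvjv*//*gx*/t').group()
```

`re.match` only tries the pattern at the start of the string.
The match spans [0:8] → '/*4m9g*/'.

'/*4m9g*/'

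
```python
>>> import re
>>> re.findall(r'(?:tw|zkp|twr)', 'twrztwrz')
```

['tw', 'tw']

Alternation tries branches left to right and keeps the first one that lets the overall match succeed at that position.
Since nothing is captured, `findall` lists the 2 matched substrings directly.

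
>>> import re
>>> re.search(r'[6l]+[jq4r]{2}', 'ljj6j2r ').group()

'ljj'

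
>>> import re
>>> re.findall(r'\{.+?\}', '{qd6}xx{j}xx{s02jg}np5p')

`findall` yields the raw match text (3 of them) because the pattern has no groups.

['{qd6}', '{j}', '{s02jg}']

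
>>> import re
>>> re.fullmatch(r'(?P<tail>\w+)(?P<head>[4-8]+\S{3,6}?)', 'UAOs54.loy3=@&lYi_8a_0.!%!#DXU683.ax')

None

Pattern: one or more of a word character (captured as 'tail'); then one or more of a character in [4-8], then 3 to 6 of a non-whitespace character (lazy) (captured as 'head').
For `fullmatch`, every character of the input must be accounted for by the pattern.
Here the string isn't matched end-to-end, so the call returns None.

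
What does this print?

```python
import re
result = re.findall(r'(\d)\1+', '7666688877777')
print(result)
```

['6', '8', '7']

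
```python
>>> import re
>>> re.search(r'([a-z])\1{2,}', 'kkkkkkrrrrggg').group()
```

'kkkkkk'

`\1` is not a pattern — it's the concrete string captured by group 1, re-applied verbatim.
The match spans [0:6] → 'kkkkkk'.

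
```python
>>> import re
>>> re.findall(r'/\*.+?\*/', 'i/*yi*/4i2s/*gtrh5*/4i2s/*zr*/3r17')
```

A non-greedy quantifier consumes as few characters as it can — just enough that the remainder of the pattern still matches from where it stops; whatever follows it matches normally.
Scanning left to right: at [1:7] → '/*yi*/'; at [11:20] → '/*gtrh5*/'; at [24:30] → '/*zr*/'.
No capturing groups, so `findall` returns the 3 full match strings.

['/*yi*/', '/*gtrh5*/', '/*zr*/']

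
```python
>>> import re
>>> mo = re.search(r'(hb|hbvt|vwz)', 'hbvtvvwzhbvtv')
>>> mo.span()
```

(0, 2)

Alternation isn't longest-match — the leftmost alternative that fits at this position is chosen.
Unlike `match`, `search` isn't anchored — it looks for the pattern anywhere in the string.
The match spans [0:2] → 'hb'.
Captured: group 1 = 'hb'.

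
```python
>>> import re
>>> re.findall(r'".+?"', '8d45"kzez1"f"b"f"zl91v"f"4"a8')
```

['"kzez1"', '"b"', '"zl91v"', '"4"']

Lazy quantifiers expand one character at a time until the remainder of the pattern can match.
`findall` yields the raw match text (4 of them) because the pattern has no groups.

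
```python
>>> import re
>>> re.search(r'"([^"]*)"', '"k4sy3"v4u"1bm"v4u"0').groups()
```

`search` walks the string left to right and returns the first match it finds.
The match spans [0:7] → '"k4sy3"'.
Captured: group 1 = 'k4sy3'.

('k4sy3',)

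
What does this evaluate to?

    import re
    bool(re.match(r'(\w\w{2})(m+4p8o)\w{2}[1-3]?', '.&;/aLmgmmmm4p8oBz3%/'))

`match` is anchored at position 0; if the pattern doesn't fit there, it returns None.
Here position 0 doesn't satisfy it, so the call returns None, and `bool(None)` is False.

False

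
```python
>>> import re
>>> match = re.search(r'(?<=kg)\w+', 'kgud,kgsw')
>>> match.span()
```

(2, 4)

Because the assertion is zero-width, the text it checks is not consumed and won't appear in the result.
The match spans [2:4] → 'ud'.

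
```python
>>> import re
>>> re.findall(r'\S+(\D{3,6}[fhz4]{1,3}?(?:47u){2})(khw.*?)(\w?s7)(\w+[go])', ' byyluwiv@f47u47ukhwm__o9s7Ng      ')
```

[('iv@f47u47u', 'khwm__o', '9s7', 'Ng')]

With the lazy modifier that quantifier settles for the fewest repetitions that let the rest of the pattern succeed (the atoms after it are unaffected and can still be greedy).
4 groups means the one result is a tuple of 4 captured strings — 1 here.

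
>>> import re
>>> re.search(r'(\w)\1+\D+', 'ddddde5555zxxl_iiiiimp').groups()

('d',)

The match spans [0:6] → 'ddddde'.
Captured: group 1 = 'd'.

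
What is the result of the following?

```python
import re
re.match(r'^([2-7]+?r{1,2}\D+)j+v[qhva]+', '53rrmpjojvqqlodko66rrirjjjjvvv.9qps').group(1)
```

'53rrmpjo'

The pattern matches anchored at the start of the string; then one or more of a character in [2-7] (lazy), then 1 to 2 of the literal 'r', then one or more of a non-digit (captured); then one or more of the literal 'j', then a literal 'v', then one or more of one of [qhva].
`re.match` won't scan ahead — the pattern has to work from the very first character.
The match spans [0:12] → '53rrmpjojvqq'.
Captured: group 1 = '53rrmpjo'.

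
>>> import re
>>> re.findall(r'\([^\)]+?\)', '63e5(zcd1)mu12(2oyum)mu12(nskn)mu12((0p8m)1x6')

Matches: at [4:10] → '(zcd1)'; at [14:21] → '(2oyum)'; at [25:31] → '(nskn)'; at [35:42] → '((0p8m)'.
Since nothing is captured, `findall` lists the 4 matched substrings directly.

['(zcd1)', '(2oyum)', '(nskn)', '((0p8m)']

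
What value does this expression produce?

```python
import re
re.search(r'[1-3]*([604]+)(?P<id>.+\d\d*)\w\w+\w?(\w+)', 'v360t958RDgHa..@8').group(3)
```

'a'

The pattern matches zero or more of a character in [1-3]; then one or more of one of [604] (captured); then one or more of any character, then a digit, then zero or more of a digit (captured as 'id'); then a word character, then one or more of a word character, then optionally a word character; then one or more of a word character (captured).
`re.search` scans for the first position where the pattern succeeds.
The match spans [1:13] → '360t958RDgHa'.
Captured: group 1 = '60', group 2 = 't958', group 3 = 'a'.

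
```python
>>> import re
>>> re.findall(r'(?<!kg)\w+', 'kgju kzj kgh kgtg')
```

['kgju', 'kzj', 'kgh', 'kgtg']

A negative assertion filters positions out without eating any characters.
Walking the string: at [0:4] → 'kgju'; at [5:8] → 'kzj'; at [9:12] → 'kgh'; at [13:17] → 'kgtg'.
Since nothing is captured, `findall` lists the 4 matched substrings directly.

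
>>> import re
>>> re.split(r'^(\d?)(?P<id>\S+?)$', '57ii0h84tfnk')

This matches anchored at the start of the string; then optionally a digit (captured); then one or more of a non-whitespace character (lazy) (captured as 'id'); then anchored at the end.
Matches to split on: at [0:12] → '57ii0h84tfnk'.
`re.split` interleaves the captured-group text with the surrounding fragments.

['', '5', '7ii0h84tfnk', '']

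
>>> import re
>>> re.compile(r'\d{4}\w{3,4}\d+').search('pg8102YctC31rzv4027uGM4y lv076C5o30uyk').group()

'8102YctC31'

Pattern: exactly 4 of a digit, then 3 to 4 of a word character; then one or more of a digit.
Unlike `match`, `search` isn't anchored — it looks for the pattern anywhere in the string.
The match spans [2:12] → '8102YctC31'.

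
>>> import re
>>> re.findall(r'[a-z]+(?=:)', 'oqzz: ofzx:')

['oqzz', 'ofzx']

The positive lookaround only admits positions where the adjacent text matches; those characters stay outside the span.
Walking the string: at [0:4] → 'oqzz'; at [6:10] → 'ofzx'.
Since nothing is captured, `findall` lists the 2 matched substrings directly.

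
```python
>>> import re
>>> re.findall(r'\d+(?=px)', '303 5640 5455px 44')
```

['5455']

The positive lookaround only admits positions where the adjacent text matches; those characters stay outside the span.
Scanning left to right: at [9:13] → '5455'.
Since nothing is captured, `findall` lists the 1 matched substring directly.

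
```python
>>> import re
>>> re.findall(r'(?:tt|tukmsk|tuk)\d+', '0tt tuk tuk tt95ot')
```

['tt95']

`findall` yields the raw match text (1 of them) because the pattern has no groups.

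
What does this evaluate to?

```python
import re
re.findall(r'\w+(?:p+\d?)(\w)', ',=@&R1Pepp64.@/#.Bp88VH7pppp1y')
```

['4', 'y']

With a single group, `findall` returns only what that group captured — 2 items.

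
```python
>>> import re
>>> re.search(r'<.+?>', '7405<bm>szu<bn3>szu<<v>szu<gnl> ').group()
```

'<bm>'

The match spans [4:8] → '<bm>'.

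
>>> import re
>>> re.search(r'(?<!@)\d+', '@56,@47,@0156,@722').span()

(2, 3)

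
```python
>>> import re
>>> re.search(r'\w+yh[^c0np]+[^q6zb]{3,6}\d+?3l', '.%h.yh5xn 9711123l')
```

The pattern matches one or more of a word character, then the literal 'yh', then one or more of any character except [c0np]; then 3 to 6 of any character except [q6zb], then one or more of a digit (lazy), then the literal '3l'.
`search` walks the string left to right and returns the first match it finds.
Here nothing in the string fits, so the call returns None.

None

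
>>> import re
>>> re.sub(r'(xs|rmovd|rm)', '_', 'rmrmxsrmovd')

The regex engine tests alternatives in the order written; an earlier branch that matches wins even if a later one would match more.
Every occurrence is swapped for '_'.

'____'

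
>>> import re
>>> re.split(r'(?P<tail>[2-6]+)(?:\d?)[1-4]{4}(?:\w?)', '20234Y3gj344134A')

Because the pattern has a capturing group, `split` also inserts each captured text between the pieces.

['20234Y3gj', '34', '']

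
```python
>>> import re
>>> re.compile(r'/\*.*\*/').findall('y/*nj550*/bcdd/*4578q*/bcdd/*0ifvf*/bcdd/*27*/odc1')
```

Walking the string: at [1:46] → '/*nj550*/bcdd/*4578q*/bcdd/*0ifvf*/bcdd/*27*/'.
`findall` yields the raw match text (1 of them) because the pattern has no groups.

['/*nj550*/bcdd/*4578q*/bcdd/*0ifvf*/bcdd/*27*/']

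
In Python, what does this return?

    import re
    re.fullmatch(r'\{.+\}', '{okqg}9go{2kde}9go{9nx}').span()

For `fullmatch`, every character of the input must be accounted for by the pattern.
The match spans [0:23] → '{okqg}9go{2kde}9go{9nx}'.

(0, 23)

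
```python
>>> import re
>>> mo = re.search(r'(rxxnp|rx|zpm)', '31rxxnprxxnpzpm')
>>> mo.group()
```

'rxxnp'

Alternation tries branches left to right and keeps the first one that lets the overall match succeed at that position.
The match spans [2:7] → 'rxxnp'.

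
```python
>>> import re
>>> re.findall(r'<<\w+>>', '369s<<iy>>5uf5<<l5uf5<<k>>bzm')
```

['<<iy>>', '<<k>>']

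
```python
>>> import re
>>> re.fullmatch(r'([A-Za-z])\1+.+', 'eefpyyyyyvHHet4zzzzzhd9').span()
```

A backreference is literal: `\1` must see the identical characters the first group matched.
`re.fullmatch` requires the pattern to consume the entire string.
The match spans [0:23] → 'eefpyyyyyvHHet4zzzzzhd9'.
Captured: group 1 = 'e'.

(0, 23)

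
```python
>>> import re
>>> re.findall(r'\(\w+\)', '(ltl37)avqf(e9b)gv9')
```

Walking the string: at [0:7] → '(ltl37)'; at [11:16] → '(e9b)'.
Since nothing is captured, `findall` lists the 2 matched substrings directly.

['(ltl37)', '(e9b)']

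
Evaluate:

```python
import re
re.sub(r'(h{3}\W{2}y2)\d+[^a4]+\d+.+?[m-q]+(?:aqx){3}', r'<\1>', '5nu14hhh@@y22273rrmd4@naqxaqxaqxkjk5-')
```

`\1` in the replacement pulls in group 1's text for each match.

'5nu14<hhh@@y2>kjk5-'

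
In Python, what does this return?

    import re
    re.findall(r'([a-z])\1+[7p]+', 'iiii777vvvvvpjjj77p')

['i', 'v', 'j']

After group 1 captures some text, `\1` only succeeds where that same text appears again.
Matches: at [0:7] match 'iiii777', group 1 = 'i'; at [7:13] match 'vvvvvp', group 1 = 'v'; at [13:19] match 'jjj77p', group 1 = 'j'.
`findall` collects group 1 from each match (3 total).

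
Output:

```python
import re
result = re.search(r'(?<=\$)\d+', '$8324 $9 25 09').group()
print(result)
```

Lookahead/lookbehind check context without consuming it, so the matched span excludes the asserted characters.
The match spans [1:5] → '8324'.

8324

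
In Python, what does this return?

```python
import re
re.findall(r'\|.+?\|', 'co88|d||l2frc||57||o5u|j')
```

['|d|', '|l2frc|', '|57|', '|o5u|']

A `+?`/`*?`/`{m,n}?` starts at its minimum and grows only as far as needed for what follows to match.
With no groups in the pattern, `findall` gives back each whole match — 4 here.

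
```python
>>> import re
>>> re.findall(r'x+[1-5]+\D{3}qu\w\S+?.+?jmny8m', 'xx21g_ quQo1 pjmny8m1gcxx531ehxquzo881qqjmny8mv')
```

['xx21g_ quQo1 pjmny8m', 'xx531ehxquzo881qqjmny8m']

Pattern: one or more of a literal 'x', then one or more of a character in [1-5]; then exactly 3 of a non-digit, then the literal 'qu', then a word character; then one or more of a non-whitespace character (lazy), then one or more of any character (lazy); then the literal 'jmn', then the literal 'y8m'.
With the lazy modifier that quantifier settles for the fewest repetitions that let the rest of the pattern succeed (the atoms after it are unaffected and can still be greedy).
Scanning left to right: at [0:20] → 'xx21g_ quQo1 pjmny8m'; at [23:46] → 'xx531ehxquzo881qqjmny8m'.
Since nothing is captured, `findall` lists the 2 matched substrings directly.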